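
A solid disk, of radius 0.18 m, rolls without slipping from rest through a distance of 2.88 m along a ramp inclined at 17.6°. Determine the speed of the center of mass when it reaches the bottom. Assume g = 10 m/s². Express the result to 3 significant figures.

With I = (1/2)MR², the ratio k = I/(MR²) is 0.5.
Pure rolling means v = ωR; then KE = ½Mv² + ½I(v/R)² = ½(1+k)Mv² = (3/4)Mv².
The vertical drop is h = L sinθ = 2.88 × sin17.6° = 0.8708 m.
Setting Mgh = (3/4)Mv² gives v = √(2gh/(1+k)) = √(2·10·0.8708/1.5) ≈ 3.41 m/s.

v ≈ 3.41 m/s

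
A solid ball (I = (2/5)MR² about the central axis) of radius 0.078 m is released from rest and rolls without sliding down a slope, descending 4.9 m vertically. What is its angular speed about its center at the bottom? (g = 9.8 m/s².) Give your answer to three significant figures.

ω ≈ 106 rad/s

The moment of inertia is (2/5)MR², giving k ≡ I/(MR²) = 0.4.
The rolling condition ω = v/R makes the rotational term ½I(v/R)² = ½kMv², so KE_total = ½(1+k)Mv² = (7/10)Mv².
Energy conservation Mgh = ½(1+k)Mv² gives v = √(2gh/(1+k)) = √(2 × 9.8 × 4.9 / 1.4) = 8.283 m/s.
Then ω = v/R = 8.283 / 0.078 ≈ 106 rad/s.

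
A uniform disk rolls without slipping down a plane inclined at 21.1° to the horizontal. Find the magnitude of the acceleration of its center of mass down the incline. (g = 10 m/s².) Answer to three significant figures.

For this body I = (1/2)MR², i.e. k = I/(MR²) = 0.5.
Translational: Mg sinθ − f = Ma. Rotational about the CM: fR = Iα = kMRa, so f = kMa.
Eliminating f: Mg sinθ = (1+k)Ma, so a = g sinθ/(1+k) = 10 × sin21.1° / 1.5 ≈ 2.40 m/s².

a ≈ 2.40 m/s²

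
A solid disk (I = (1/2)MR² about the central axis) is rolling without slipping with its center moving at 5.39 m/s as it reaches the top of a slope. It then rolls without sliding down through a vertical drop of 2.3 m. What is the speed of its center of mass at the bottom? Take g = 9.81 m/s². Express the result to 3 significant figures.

v ≈ 7.69 m/s

With I = (1/2)MR², the ratio k = I/(MR²) is 0.5.
The rolling condition ω = v/R makes the rotational term ½I(v/R)² = ½kMv², so KE_total = ½(1+k)Mv² = (3/4)Mv².
Conserving energy between top and bottom: (3/4)Mv² = (3/4)Mv₀² + Mgh, hence v² = v₀² + 2gh/(1+k).
v = √(5.39² + 2×9.81×2.3/1.5) = √59.14 ≈ 7.69 m/s.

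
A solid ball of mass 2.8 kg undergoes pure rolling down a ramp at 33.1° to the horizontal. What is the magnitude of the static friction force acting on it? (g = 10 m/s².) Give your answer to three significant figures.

For this body I = (2/5)MR², i.e. k = I/(MR²) = 0.4.
Newton's second law down the slope: Mg sinθ − f = Ma. The torque equation fR = Iα (with α = a/R) gives f = kMa.
Combining, a = g sinθ/(1+k) and f = kMa = kMg sinθ/(1+k).
f = 0.4 × 2.8 × 10 × sin33.1° / 1.4 ≈ 4.37 N.

f ≈ 4.37 N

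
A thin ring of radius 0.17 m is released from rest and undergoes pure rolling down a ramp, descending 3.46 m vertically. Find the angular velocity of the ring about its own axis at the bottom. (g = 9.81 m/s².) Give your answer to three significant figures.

The moment of inertia is MR², giving k ≡ I/(MR²) = 1.
Rolling without slipping gives ω = v/R, so the total kinetic energy is ½Mv² + ½Iω² = ½(1+k)Mv² = Mv².
Energy conservation Mgh = ½(1+k)Mv² gives v = √(2gh/(1+k)) = √(2 × 9.81 × 3.46 / 2) = 5.826 m/s.
Then ω = v/R = 5.826 / 0.17 ≈ 34.3 rad/s.

ω ≈ 34.3 rad/s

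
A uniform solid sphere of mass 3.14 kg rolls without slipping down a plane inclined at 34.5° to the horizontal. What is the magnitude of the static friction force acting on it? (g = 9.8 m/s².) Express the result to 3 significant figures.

f ≈ 4.98 N

Here I = (2/5)MR², so the shape factor k = I/(MR²) = 0.4.
Translational: Mg sinθ − f = Ma. Rotational about the CM: fR = Iα = kMRa, so f = kMa.
Combining, a = g sinθ/(1+k) and f = kMa = kMg sinθ/(1+k).
f = 0.4 × 3.14 × 9.8 × sin34.5° / 1.4 ≈ 4.98 N.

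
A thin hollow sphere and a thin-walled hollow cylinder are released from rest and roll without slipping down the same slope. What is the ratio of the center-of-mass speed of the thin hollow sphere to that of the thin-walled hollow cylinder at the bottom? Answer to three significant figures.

Each satisfies Mgh = ½(1+k)Mv² with k = I/(MR²), so v ∝ 1/√(1+k).
For the thin hollow sphere k = 2/3; for the thin-walled hollow cylinder k = 1.
v₁/v₂ = √((1+k₂)/(1+k₁)) = √(2/1.667) ≈ 1.10.

v_ratio ≈ 1.10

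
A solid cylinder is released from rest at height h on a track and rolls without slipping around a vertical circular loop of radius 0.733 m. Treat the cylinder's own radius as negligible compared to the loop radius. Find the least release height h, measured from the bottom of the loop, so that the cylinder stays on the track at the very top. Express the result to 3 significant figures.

h_min ≈ 2.02 m

The moment of inertia is (1/2)MR², giving k ≡ I/(MR²) = 0.5.
At the top, contact is just lost when gravity alone supplies the centripetal force: Mg = Mv_top²/r, i.e. v_top² = gr.
With ω = v/R, the kinetic energy at speed v is ½(1+k)Mv² = (3/4)Mv².
Energy conservation from release (height h) to the top (height 2r): Mgh = Mg(2r) + (3/4)M·gr.
Thus h_min = 2r + (1+k)r/2 = r(2 + 1.5/2) = 0.733 × 2.75 ≈ 2.02 m.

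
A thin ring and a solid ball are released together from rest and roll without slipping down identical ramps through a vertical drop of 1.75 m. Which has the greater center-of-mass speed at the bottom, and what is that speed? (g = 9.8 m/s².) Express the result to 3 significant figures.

the solid ball, at v ≈ 4.95 m/s

For rolling without slipping, Mgh = ½(1+k)Mv² where k = I/(MR²), so v = √(2gh/(1+k)).
Thin ring: k = 1, giving v = √(2×9.8×1.75/2) = 4.141 m/s.
Solid ball: k = 0.4, giving v = √(2×9.8×1.75/1.4) = 4.95 m/s.
The smaller k wins: the solid ball, at ≈ 4.95 m/s.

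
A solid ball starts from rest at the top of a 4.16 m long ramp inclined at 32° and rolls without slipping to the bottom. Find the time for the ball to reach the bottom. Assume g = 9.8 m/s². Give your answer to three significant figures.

Here I = (2/5)MR², so the shape factor k = I/(MR²) = 0.4.
Newton's second law down the slope: Mg sinθ − f = Ma. The torque equation fR = Iα (with α = a/R) gives f = kMa.
Hence a = g sinθ/(1+k) = 9.8×sin32°/1.4 = 3.709 m/s².
With constant a from rest, t = √(2L/a) = √(2·4.16/3.709) ≈ 1.50 s.

t ≈ 1.50 s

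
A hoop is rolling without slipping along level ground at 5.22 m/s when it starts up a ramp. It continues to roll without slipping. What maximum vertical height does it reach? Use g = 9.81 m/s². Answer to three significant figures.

h ≈ 2.78 m

For this body I = MR², i.e. k = I/(MR²) = 1.
Since it rolls without slipping, ω = v/R and KE = ½Mv² + ½Iω² = ½(1+k)Mv² = Mv².
All of this converts to potential energy at the highest point: Mv₀² = Mgh.
Thus h = (1+k)v₀²/(2g) = 2 × 5.22² / (2 × 9.81) ≈ 2.78 m.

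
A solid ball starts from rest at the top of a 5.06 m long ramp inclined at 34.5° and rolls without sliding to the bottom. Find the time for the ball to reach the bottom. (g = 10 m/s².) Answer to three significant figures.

t ≈ 1.58 s

The moment of inertia is (2/5)MR², giving k ≡ I/(MR²) = 0.4.
Translational: Mg sinθ − f = Ma. Rotational about the CM: fR = Iα = kMRa, so f = kMa.
Hence a = g sinθ/(1+k) = 10×sin34.5°/1.4 = 4.046 m/s².
With constant a from rest, t = √(2L/a) = √(2·5.06/4.046) ≈ 1.58 s.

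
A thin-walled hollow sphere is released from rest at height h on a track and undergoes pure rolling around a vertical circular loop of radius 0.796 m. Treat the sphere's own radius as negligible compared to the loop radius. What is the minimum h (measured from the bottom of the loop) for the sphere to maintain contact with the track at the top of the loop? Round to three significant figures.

h_min ≈ 2.26 m

With I = (2/3)MR², the ratio k = I/(MR²) is 2/3.
At the top of the loop, the minimum-contact condition is Mg = Mv_top²/r, so v_top² = gr.
With ω = v/R, the kinetic energy at speed v is ½(1+k)Mv² = (5/6)Mv².
Energy conservation from release (height h) to the top (height 2r): Mgh = Mg(2r) + (5/6)M·gr.
Thus h_min = 2r + (1+k)r/2 = r(2 + 1.667/2) = 0.796 × 2.833 ≈ 2.26 m.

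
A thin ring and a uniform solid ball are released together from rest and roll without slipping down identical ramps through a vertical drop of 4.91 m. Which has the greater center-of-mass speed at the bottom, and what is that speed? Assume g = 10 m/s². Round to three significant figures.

the uniform solid ball, at v ≈ 8.38 m/s

For rolling without slipping, Mgh = ½(1+k)Mv² where k = I/(MR²), so v = √(2gh/(1+k)).
Thin ring: k = 1, giving v = √(2×10×4.91/2) = 7.007 m/s.
Uniform solid ball: k = 0.4, giving v = √(2×10×4.91/1.4) = 8.375 m/s.
The smaller k wins: the uniform solid ball, at ≈ 8.38 m/s.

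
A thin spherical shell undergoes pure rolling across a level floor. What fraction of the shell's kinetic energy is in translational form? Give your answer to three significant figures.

fraction ≈ 0.600

Here I = (2/3)MR², so the shape factor k = I/(MR²) = 2/3.
Since ω = v/R, the translational part is ½Mv² and the rotational part is ½I(v/R)² = ½kMv²; the total is ½(1+k)Mv².
The translational fraction is therefore 1/(1+k) = 1/1.667 ≈ 0.600.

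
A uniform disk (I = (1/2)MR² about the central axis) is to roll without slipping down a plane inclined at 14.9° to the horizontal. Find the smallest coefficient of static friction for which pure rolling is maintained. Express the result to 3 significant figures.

Here I = (1/2)MR², so the shape factor k = I/(MR²) = 0.5.
Translational: Mg sinθ − f = Ma. Rotational about the CM: fR = Iα = kMRa, so f = kMa.
These give a = g sinθ/(1+k) and the required friction f = kMg sinθ/(1+k).
The normal force is N = Mg cosθ, so μ_min = f/N = k tanθ/(1+k).
μ_min = 0.5 × tan14.9° / 1.5 ≈ 0.0887.

μ_min ≈ 0.0887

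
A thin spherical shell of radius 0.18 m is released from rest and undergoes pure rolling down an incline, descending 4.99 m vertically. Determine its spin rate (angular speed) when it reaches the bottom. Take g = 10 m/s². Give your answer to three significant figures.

With I = (2/3)MR², the ratio k = I/(MR²) is 2/3.
The rolling condition ω = v/R makes the rotational term ½I(v/R)² = ½kMv², so KE_total = ½(1+k)Mv² = (5/6)Mv².
Energy conservation Mgh = ½(1+k)Mv² gives v = √(2gh/(1+k)) = √(2 × 10 × 4.99 / 1.667) = 7.738 m/s.
The angular speed follows from ω = v/R = 7.738/0.18 ≈ 43.0 rad/s.

ω ≈ 43.0 rad/s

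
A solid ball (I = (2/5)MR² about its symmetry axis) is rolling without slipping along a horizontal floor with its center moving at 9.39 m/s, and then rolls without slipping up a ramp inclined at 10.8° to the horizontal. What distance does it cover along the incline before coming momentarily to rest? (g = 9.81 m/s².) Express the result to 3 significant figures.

With I = (2/5)MR², the ratio k = I/(MR²) is 0.4.
Since it rolls without slipping, ω = v/R and KE = ½Mv² + ½Iω² = ½(1+k)Mv² = (7/10)Mv².
Setting this equal to Mgh gives the vertical rise h = (1+k)v₀²/(2g) = 1.4×9.39²/(2×9.81) = 6.292 m.
The distance along the slope is d = h/sinθ = 6.292/sin10.8° ≈ 33.6 m.

d ≈ 33.6 m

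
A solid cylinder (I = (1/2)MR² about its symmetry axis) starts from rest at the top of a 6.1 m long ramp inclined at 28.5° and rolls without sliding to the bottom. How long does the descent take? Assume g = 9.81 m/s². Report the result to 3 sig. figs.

t ≈ 1.98 s

With I = (1/2)MR², the ratio k = I/(MR²) is 0.5.
Translational: Mg sinθ − f = Ma. Rotational about the CM: fR = Iα = kMRa, so f = kMa.
Hence a = g sinθ/(1+k) = 9.81×sin28.5°/1.5 = 3.121 m/s².
With constant a from rest, t = √(2L/a) = √(2·6.1/3.121) ≈ 1.98 s.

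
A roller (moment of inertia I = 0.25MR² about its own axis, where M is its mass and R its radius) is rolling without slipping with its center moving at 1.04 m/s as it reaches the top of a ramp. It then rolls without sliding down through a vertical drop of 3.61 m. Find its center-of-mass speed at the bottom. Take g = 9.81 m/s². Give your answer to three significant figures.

For this body I = 0.25MR², i.e. k = I/(MR²) = 0.25.
Pure rolling means v = ωR; then KE = ½Mv² + ½I(v/R)² = ½(1+k)Mv² = (5/8)Mv².
Conserving energy between top and bottom: (5/8)Mv² = (5/8)Mv₀² + Mgh, hence v² = v₀² + 2gh/(1+k).
v = √(1.04² + 2×9.81×3.61/1.25) = √57.74 ≈ 7.60 m/s.

v ≈ 7.60 m/s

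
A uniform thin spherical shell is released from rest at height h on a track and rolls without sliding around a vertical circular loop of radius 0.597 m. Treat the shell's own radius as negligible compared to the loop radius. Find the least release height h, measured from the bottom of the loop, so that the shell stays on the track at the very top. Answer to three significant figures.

For this body I = (2/3)MR², i.e. k = I/(MR²) = 2/3.
At the top of the loop, the minimum-contact condition is Mg = Mv_top²/r, so v_top² = gr.
With ω = v/R, the kinetic energy at speed v is ½(1+k)Mv² = (5/6)Mv².
Energy conservation from release (height h) to the top (height 2r): Mgh = Mg(2r) + (5/6)M·gr.
Thus h_min = 2r + (1+k)r/2 = r(2 + 1.667/2) = 0.597 × 2.833 ≈ 1.69 m.

h_min ≈ 1.69 m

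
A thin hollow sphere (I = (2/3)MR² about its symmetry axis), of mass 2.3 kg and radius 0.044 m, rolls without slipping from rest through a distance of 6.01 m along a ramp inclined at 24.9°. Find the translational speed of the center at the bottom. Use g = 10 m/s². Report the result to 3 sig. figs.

v ≈ 5.51 m/s

Here I = (2/3)MR², so the shape factor k = I/(MR²) = 2/3.
Rolling without slipping gives ω = v/R, so the total kinetic energy is ½Mv² + ½Iω² = ½(1+k)Mv² = (5/6)Mv².
The vertical drop is h = L sinθ = 6.01 × sin24.9° = 2.53 m.
Setting Mgh = (5/6)Mv² gives v = √(2gh/(1+k)) = √(2·10·2.53/1.667) ≈ 5.51 m/s.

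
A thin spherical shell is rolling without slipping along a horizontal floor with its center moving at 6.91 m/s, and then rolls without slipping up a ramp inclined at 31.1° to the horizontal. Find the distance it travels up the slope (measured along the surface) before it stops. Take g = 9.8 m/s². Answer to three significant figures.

d ≈ 7.86 m

Here I = (2/3)MR², so the shape factor k = I/(MR²) = 2/3.
Since it rolls without slipping, ω = v/R and KE = ½Mv² + ½Iω² = ½(1+k)Mv² = (5/6)Mv².
Setting this equal to Mgh gives the vertical rise h = (1+k)v₀²/(2g) = 1.667×6.91²/(2×9.8) = 4.06 m.
The distance along the slope is d = h/sinθ = 4.06/sin31.1° ≈ 7.86 m.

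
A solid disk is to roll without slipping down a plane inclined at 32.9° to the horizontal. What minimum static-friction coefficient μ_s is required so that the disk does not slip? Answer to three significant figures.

μ_min ≈ 0.216

With I = (1/2)MR², the ratio k = I/(MR²) is 0.5.
Newton's second law down the slope: Mg sinθ − f = Ma. The torque equation fR = Iα (with α = a/R) gives f = kMa.
These give a = g sinθ/(1+k) and the required friction f = kMg sinθ/(1+k).
The normal force is N = Mg cosθ, so μ_min = f/N = k tanθ/(1+k).
μ_min = 0.5 × tan32.9° / 1.5 ≈ 0.216.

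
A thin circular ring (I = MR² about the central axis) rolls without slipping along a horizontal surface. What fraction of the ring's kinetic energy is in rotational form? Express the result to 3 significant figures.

fraction ≈ 0.500

Here I = MR², so the shape factor k = I/(MR²) = 1.
With ω = v/R, KE_trans = ½Mv² and KE_rot = ½Iω² = ½kMv², so KE_total = ½(1+k)Mv².
The rotational fraction is therefore k/(1+k) = 1/2 ≈ 0.500.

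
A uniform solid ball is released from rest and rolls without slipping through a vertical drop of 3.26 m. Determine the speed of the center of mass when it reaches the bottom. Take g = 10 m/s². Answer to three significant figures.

The moment of inertia is (2/5)MR², giving k ≡ I/(MR²) = 0.4.
The rolling condition ω = v/R makes the rotational term ½I(v/R)² = ½kMv², so KE_total = ½(1+k)Mv² = (7/10)Mv².
Setting Mgh = (7/10)Mv² gives v = √(2gh/(1+k)) = √(2·10·3.26/1.4) ≈ 6.82 m/s.

v ≈ 6.82 m/s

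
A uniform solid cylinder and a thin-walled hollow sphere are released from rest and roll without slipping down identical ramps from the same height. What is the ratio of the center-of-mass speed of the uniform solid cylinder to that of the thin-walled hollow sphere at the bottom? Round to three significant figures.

v_ratio ≈ 1.05

Each satisfies Mgh = ½(1+k)Mv² with k = I/(MR²), so v ∝ 1/√(1+k).
For the uniform solid cylinder k = 0.5; for the thin-walled hollow sphere k = 2/3.
v₁/v₂ = √((1+k₂)/(1+k₁)) = √(1.667/1.5) ≈ 1.05.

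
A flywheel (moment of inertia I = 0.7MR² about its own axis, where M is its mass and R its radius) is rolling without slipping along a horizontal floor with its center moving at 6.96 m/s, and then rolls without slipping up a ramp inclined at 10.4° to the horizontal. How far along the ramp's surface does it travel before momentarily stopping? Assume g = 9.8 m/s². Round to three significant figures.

Here I = 0.7MR², so the shape factor k = I/(MR²) = 0.7.
Pure rolling means v = ωR; then KE = ½Mv² + ½I(v/R)² = ½(1+k)Mv² = (17/20)Mv².
Setting this equal to Mgh gives the vertical rise h = (1+k)v₀²/(2g) = 1.7×6.96²/(2×9.8) = 4.202 m.
Along the incline, d = h/sinθ = 4.202/sin10.4° ≈ 23.3 m.

d ≈ 23.3 m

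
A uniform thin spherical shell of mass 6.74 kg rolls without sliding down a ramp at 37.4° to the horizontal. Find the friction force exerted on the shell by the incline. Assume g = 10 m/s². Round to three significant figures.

The moment of inertia is (2/3)MR², giving k ≡ I/(MR²) = 2/3.
Along the incline Mg sinθ − f = Ma, and torque about the center fR = Iα = kMR²(a/R) gives f = kMa.
Combining, a = g sinθ/(1+k) and f = kMa = kMg sinθ/(1+k).
f = (2/3) × 6.74 × 10 × sin37.4° / 1.667 ≈ 16.4 N.

f ≈ 16.4 N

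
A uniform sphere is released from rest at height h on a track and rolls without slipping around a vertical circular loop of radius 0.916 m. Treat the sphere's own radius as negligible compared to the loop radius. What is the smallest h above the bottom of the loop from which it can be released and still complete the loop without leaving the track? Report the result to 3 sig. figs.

For this body I = (2/5)MR², i.e. k = I/(MR²) = 0.4.
At the top of the loop, the minimum-contact condition is Mg = Mv_top²/r, so v_top² = gr.
With ω = v/R, the kinetic energy at speed v is ½(1+k)Mv² = (7/10)Mv².
Energy conservation from release (height h) to the top (height 2r): Mgh = Mg(2r) + (7/10)M·gr.
Thus h_min = 2r + (1+k)r/2 = r(2 + 1.4/2) = 0.916 × 2.7 ≈ 2.47 m.

h_min ≈ 2.47 m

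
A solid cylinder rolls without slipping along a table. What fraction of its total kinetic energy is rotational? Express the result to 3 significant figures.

The moment of inertia is (1/2)MR², giving k ≡ I/(MR²) = 0.5.
With ω = v/R, KE_trans = ½Mv² and KE_rot = ½Iω² = ½kMv², so KE_total = ½(1+k)Mv².
The rotational fraction is therefore k/(1+k) = 0.5/1.5 ≈ 0.333.

fraction ≈ 0.333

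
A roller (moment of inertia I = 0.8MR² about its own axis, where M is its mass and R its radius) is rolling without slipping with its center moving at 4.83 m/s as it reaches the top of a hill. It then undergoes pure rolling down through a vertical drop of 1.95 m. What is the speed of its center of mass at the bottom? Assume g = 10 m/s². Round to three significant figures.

v ≈ 6.71 m/s

For this body I = 0.8MR², i.e. k = I/(MR²) = 0.8.
The rolling condition ω = v/R makes the rotational term ½I(v/R)² = ½kMv², so KE_total = ½(1+k)Mv² = (9/10)Mv².
Conserving energy between top and bottom: (9/10)Mv² = (9/10)Mv₀² + Mgh, hence v² = v₀² + 2gh/(1+k).
v = √(4.83² + 2×10×1.95/1.8) = √45 ≈ 6.71 m/s.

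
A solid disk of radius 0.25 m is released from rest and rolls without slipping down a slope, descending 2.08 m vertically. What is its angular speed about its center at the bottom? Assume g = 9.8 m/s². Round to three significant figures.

Here I = (1/2)MR², so the shape factor k = I/(MR²) = 0.5.
Rolling without slipping gives ω = v/R, so the total kinetic energy is ½Mv² + ½Iω² = ½(1+k)Mv² = (3/4)Mv².
Energy conservation Mgh = ½(1+k)Mv² gives v = √(2gh/(1+k)) = √(2 × 9.8 × 2.08 / 1.5) = 5.213 m/s.
Then ω = v/R = 5.213 / 0.25 ≈ 20.9 rad/s.

ω ≈ 20.9 rad/s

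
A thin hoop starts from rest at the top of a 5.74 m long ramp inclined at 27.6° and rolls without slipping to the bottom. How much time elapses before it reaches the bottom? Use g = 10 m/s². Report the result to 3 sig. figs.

With I = MR², the ratio k = I/(MR²) is 1.
Newton's second law down the slope: Mg sinθ − f = Ma. The torque equation fR = Iα (with α = a/R) gives f = kMa.
Hence a = g sinθ/(1+k) = 10×sin27.6°/2 = 2.316 m/s².
Starting from rest, L = ½at², so t = √(2L/a) = √(2×5.74/2.316) ≈ 2.23 s.

t ≈ 2.23 s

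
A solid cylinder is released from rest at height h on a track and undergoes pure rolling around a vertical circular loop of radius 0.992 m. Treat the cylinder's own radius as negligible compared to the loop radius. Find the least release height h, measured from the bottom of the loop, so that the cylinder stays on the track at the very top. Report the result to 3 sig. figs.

h_min ≈ 2.73 m

With I = (1/2)MR², the ratio k = I/(MR²) is 0.5.
At the top of the loop, the minimum-contact condition is Mg = Mv_top²/r, so v_top² = gr.
With ω = v/R, the kinetic energy at speed v is ½(1+k)Mv² = (3/4)Mv².
Energy conservation from release (height h) to the top (height 2r): Mgh = Mg(2r) + (3/4)M·gr.
Thus h_min = 2r + (1+k)r/2 = r(2 + 1.5/2) = 0.992 × 2.75 ≈ 2.73 m.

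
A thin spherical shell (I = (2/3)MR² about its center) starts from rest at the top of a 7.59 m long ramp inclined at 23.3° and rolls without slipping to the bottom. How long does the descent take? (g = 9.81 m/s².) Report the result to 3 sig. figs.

The moment of inertia is (2/3)MR², giving k ≡ I/(MR²) = 2/3.
Along the incline Mg sinθ − f = Ma, and torque about the center fR = Iα = kMR²(a/R) gives f = kMa.
Hence a = g sinθ/(1+k) = 9.81×sin23.3°/1.667 = 2.328 m/s².
With constant a from rest, t = √(2L/a) = √(2·7.59/2.328) ≈ 2.55 s.

t ≈ 2.55 s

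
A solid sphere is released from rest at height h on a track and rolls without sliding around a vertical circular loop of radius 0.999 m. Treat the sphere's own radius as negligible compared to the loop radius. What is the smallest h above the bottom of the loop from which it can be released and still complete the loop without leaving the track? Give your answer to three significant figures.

h_min ≈ 2.70 m

For this body I = (2/5)MR², i.e. k = I/(MR²) = 0.4.
At the top, contact is just lost when gravity alone supplies the centripetal force: Mg = Mv_top²/r, i.e. v_top² = gr.
With ω = v/R, the kinetic energy at speed v is ½(1+k)Mv² = (7/10)Mv².
Energy conservation from release (height h) to the top (height 2r): Mgh = Mg(2r) + (7/10)M·gr.
Thus h_min = 2r + (1+k)r/2 = r(2 + 1.4/2) = 0.999 × 2.7 ≈ 2.70 m.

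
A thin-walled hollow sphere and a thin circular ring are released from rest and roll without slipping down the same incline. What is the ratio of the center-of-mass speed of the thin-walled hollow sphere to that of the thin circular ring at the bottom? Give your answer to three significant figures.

Each satisfies Mgh = ½(1+k)Mv² with k = I/(MR²), so v ∝ 1/√(1+k).
For the thin-walled hollow sphere k = 2/3; for the thin circular ring k = 1.
v₁/v₂ = √((1+k₂)/(1+k₁)) = √(2/1.667) ≈ 1.10.

v_ratio ≈ 1.10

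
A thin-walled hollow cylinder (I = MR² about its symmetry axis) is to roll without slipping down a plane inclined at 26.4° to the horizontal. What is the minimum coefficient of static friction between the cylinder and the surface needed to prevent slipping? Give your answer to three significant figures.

For this body I = MR², i.e. k = I/(MR²) = 1.
Newton's second law down the slope: Mg sinθ − f = Ma. The torque equation fR = Iα (with α = a/R) gives f = kMa.
These give a = g sinθ/(1+k) and the required friction f = kMg sinθ/(1+k).
With N = Mg cosθ, the no-slip condition f ≤ μN gives μ_min = f/N = k tanθ/(1+k).
μ_min = 1 × tan26.4° / 2 ≈ 0.248.

μ_min ≈ 0.248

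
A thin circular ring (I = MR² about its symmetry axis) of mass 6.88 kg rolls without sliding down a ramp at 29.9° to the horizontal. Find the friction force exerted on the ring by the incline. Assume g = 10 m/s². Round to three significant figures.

f ≈ 17.1 N

The moment of inertia is MR², giving k ≡ I/(MR²) = 1.
Newton's second law down the slope: Mg sinθ − f = Ma. The torque equation fR = Iα (with α = a/R) gives f = kMa.
Combining, a = g sinθ/(1+k) and f = kMa = kMg sinθ/(1+k).
f = 1 × 6.88 × 10 × sin29.9° / 2 ≈ 17.1 N.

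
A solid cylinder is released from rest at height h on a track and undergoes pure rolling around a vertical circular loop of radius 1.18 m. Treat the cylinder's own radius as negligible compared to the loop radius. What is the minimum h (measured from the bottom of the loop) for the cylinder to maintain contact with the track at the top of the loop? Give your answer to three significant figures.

The moment of inertia is (1/2)MR², giving k ≡ I/(MR²) = 0.5.
At the top of the loop, the minimum-contact condition is Mg = Mv_top²/r, so v_top² = gr.
With ω = v/R, the kinetic energy at speed v is ½(1+k)Mv² = (3/4)Mv².
Energy conservation from release (height h) to the top (height 2r): Mgh = Mg(2r) + (3/4)M·gr.
Thus h_min = 2r + (1+k)r/2 = r(2 + 1.5/2) = 1.18 × 2.75 ≈ 3.25 m.

h_min ≈ 3.25 m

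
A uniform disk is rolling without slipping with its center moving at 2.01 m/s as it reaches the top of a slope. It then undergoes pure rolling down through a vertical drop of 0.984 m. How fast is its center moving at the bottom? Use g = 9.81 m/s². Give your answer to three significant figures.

Here I = (1/2)MR², so the shape factor k = I/(MR²) = 0.5.
Since it rolls without slipping, ω = v/R and KE = ½Mv² + ½Iω² = ½(1+k)Mv² = (3/4)Mv².
Conserving energy between top and bottom: (3/4)Mv² = (3/4)Mv₀² + Mgh, hence v² = v₀² + 2gh/(1+k).
v = √(2.01² + 2×9.81×0.984/1.5) = √16.91 ≈ 4.11 m/s.

v ≈ 4.11 m/s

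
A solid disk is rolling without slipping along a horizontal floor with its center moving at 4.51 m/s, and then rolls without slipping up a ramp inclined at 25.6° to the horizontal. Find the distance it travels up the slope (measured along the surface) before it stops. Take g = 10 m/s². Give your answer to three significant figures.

d ≈ 3.53 m

The moment of inertia is (1/2)MR², giving k ≡ I/(MR²) = 0.5.
The rolling condition ω = v/R makes the rotational term ½I(v/R)² = ½kMv², so KE_total = ½(1+k)Mv² = (3/4)Mv².
Setting this equal to Mgh gives the vertical rise h = (1+k)v₀²/(2g) = 1.5×4.51²/(2×10) = 1.526 m.
The distance along the slope is d = h/sinθ = 1.526/sin25.6° ≈ 3.53 m.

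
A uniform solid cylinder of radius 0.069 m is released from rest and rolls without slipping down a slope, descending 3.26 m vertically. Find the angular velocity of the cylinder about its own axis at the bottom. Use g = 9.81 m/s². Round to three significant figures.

Here I = (1/2)MR², so the shape factor k = I/(MR²) = 0.5.
Since it rolls without slipping, ω = v/R and KE = ½Mv² + ½Iω² = ½(1+k)Mv² = (3/4)Mv².
Energy conservation Mgh = ½(1+k)Mv² gives v = √(2gh/(1+k)) = √(2 × 9.81 × 3.26 / 1.5) = 6.53 m/s.
Then ω = v/R = 6.53 / 0.069 ≈ 94.6 rad/s.

ω ≈ 94.6 rad/s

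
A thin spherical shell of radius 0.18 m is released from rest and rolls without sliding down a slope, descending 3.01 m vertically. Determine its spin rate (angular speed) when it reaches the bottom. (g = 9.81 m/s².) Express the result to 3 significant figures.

ω ≈ 33.1 rad/s

For this body I = (2/3)MR², i.e. k = I/(MR²) = 2/3.
Pure rolling means v = ωR; then KE = ½Mv² + ½I(v/R)² = ½(1+k)Mv² = (5/6)Mv².
Energy conservation Mgh = ½(1+k)Mv² gives v = √(2gh/(1+k)) = √(2 × 9.81 × 3.01 / 1.667) = 5.953 m/s.
Then ω = v/R = 5.953 / 0.18 ≈ 33.1 rad/s.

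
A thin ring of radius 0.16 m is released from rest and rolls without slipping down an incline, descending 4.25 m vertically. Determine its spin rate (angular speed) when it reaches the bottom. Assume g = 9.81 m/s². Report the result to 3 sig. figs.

ω ≈ 40.4 rad/s

With I = MR², the ratio k = I/(MR²) is 1.
Rolling without slipping gives ω = v/R, so the total kinetic energy is ½Mv² + ½Iω² = ½(1+k)Mv² = Mv².
Energy conservation Mgh = ½(1+k)Mv² gives v = √(2gh/(1+k)) = √(2 × 9.81 × 4.25 / 2) = 6.457 m/s.
The angular speed follows from ω = v/R = 6.457/0.16 ≈ 40.4 rad/s.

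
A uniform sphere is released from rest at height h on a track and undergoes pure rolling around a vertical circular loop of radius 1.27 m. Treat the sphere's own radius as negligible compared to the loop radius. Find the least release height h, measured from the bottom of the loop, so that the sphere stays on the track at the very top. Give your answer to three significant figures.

Here I = (2/5)MR², so the shape factor k = I/(MR²) = 0.4.
At the top of the loop, the minimum-contact condition is Mg = Mv_top²/r, so v_top² = gr.
With ω = v/R, the kinetic energy at speed v is ½(1+k)Mv² = (7/10)Mv².
Energy conservation from release (height h) to the top (height 2r): Mgh = Mg(2r) + (7/10)M·gr.
Thus h_min = 2r + (1+k)r/2 = r(2 + 1.4/2) = 1.27 × 2.7 ≈ 3.43 m.

h_min ≈ 3.43 m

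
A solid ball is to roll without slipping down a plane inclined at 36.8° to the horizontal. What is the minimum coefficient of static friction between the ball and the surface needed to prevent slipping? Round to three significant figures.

With I = (2/5)MR², the ratio k = I/(MR²) is 0.4.
Newton's second law down the slope: Mg sinθ − f = Ma. The torque equation fR = Iα (with α = a/R) gives f = kMa.
These give a = g sinθ/(1+k) and the required friction f = kMg sinθ/(1+k).
With N = Mg cosθ, the no-slip condition f ≤ μN gives μ_min = f/N = k tanθ/(1+k).
μ_min = 0.4 × tan36.8° / 1.4 ≈ 0.214.

μ_min ≈ 0.214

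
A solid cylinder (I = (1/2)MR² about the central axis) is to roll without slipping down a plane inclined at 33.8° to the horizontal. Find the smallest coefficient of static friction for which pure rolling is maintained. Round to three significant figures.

μ_min ≈ 0.223

Here I = (1/2)MR², so the shape factor k = I/(MR²) = 0.5.
Newton's second law down the slope: Mg sinθ − f = Ma. The torque equation fR = Iα (with α = a/R) gives f = kMa.
These give a = g sinθ/(1+k) and the required friction f = kMg sinθ/(1+k).
The normal force is N = Mg cosθ, so μ_min = f/N = k tanθ/(1+k).
μ_min = 0.5 × tan33.8° / 1.5 ≈ 0.223.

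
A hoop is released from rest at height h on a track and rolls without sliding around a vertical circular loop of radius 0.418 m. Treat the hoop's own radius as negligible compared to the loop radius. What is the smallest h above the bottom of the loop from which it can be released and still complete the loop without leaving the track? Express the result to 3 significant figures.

h_min ≈ 1.25 m

The moment of inertia is MR², giving k ≡ I/(MR²) = 1.
At the top of the loop, the minimum-contact condition is Mg = Mv_top²/r, so v_top² = gr.
With ω = v/R, the kinetic energy at speed v is ½(1+k)Mv² = Mv².
Energy conservation from release (height h) to the top (height 2r): Mgh = Mg(2r) + M·gr.
Thus h_min = 2r + (1+k)r/2 = r(2 + 2/2) = 0.418 × 3 ≈ 1.25 m.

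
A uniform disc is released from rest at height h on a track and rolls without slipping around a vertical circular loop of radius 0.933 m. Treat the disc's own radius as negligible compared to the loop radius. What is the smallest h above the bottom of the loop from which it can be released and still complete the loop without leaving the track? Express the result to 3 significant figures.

h_min ≈ 2.57 m

Here I = (1/2)MR², so the shape factor k = I/(MR²) = 0.5.
At the top of the loop, the minimum-contact condition is Mg = Mv_top²/r, so v_top² = gr.
With ω = v/R, the kinetic energy at speed v is ½(1+k)Mv² = (3/4)Mv².
Energy conservation from release (height h) to the top (height 2r): Mgh = Mg(2r) + (3/4)M·gr.
Thus h_min = 2r + (1+k)r/2 = r(2 + 1.5/2) = 0.933 × 2.75 ≈ 2.57 m.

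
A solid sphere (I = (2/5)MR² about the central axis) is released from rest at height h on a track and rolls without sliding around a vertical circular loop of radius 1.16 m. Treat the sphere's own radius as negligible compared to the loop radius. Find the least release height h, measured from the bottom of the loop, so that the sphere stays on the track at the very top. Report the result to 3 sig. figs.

h_min ≈ 3.13 m

With I = (2/5)MR², the ratio k = I/(MR²) is 0.4.
At the top, contact is just lost when gravity alone supplies the centripetal force: Mg = Mv_top²/r, i.e. v_top² = gr.
With ω = v/R, the kinetic energy at speed v is ½(1+k)Mv² = (7/10)Mv².
Energy conservation from release (height h) to the top (height 2r): Mgh = Mg(2r) + (7/10)M·gr.
Thus h_min = 2r + (1+k)r/2 = r(2 + 1.4/2) = 1.16 × 2.7 ≈ 3.13 m.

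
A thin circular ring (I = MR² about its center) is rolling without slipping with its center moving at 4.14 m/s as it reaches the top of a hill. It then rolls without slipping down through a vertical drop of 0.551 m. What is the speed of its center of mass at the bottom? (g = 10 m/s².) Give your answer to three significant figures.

v ≈ 4.76 m/s

For this body I = MR², i.e. k = I/(MR²) = 1.
Pure rolling means v = ωR; then KE = ½Mv² + ½I(v/R)² = ½(1+k)Mv² = Mv².
Energy conservation: Mv₀² + Mgh = Mv², so v² = v₀² + 2gh/(1+k).
v = √(4.14² + 2×10×0.551/2) = √22.65 ≈ 4.76 m/s.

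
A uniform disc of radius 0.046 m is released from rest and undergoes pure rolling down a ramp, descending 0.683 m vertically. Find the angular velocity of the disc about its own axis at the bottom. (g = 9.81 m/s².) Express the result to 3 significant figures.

The moment of inertia is (1/2)MR², giving k ≡ I/(MR²) = 0.5.
The rolling condition ω = v/R makes the rotational term ½I(v/R)² = ½kMv², so KE_total = ½(1+k)Mv² = (3/4)Mv².
Energy conservation Mgh = ½(1+k)Mv² gives v = √(2gh/(1+k)) = √(2 × 9.81 × 0.683 / 1.5) = 2.989 m/s.
The angular speed follows from ω = v/R = 2.989/0.046 ≈ 65.0 rad/s.

ω ≈ 65.0 rad/s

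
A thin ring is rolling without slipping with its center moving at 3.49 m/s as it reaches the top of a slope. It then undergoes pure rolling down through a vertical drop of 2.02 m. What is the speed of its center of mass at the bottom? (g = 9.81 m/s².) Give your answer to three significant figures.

Here I = MR², so the shape factor k = I/(MR²) = 1.
Since it rolls without slipping, ω = v/R and KE = ½Mv² + ½Iω² = ½(1+k)Mv² = Mv².
Energy conservation: Mv₀² + Mgh = Mv², so v² = v₀² + 2gh/(1+k).
v = √(3.49² + 2×9.81×2.02/2) = √32 ≈ 5.66 m/s.

v ≈ 5.66 m/s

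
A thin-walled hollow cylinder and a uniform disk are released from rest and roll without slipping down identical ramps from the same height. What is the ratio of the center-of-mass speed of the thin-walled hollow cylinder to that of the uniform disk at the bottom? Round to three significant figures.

Each satisfies Mgh = ½(1+k)Mv² with k = I/(MR²), so v ∝ 1/√(1+k).
For the thin-walled hollow cylinder k = 1; for the uniform disk k = 0.5.
v₁/v₂ = √((1+k₂)/(1+k₁)) = √(1.5/2) ≈ 0.866.

v_ratio ≈ 0.866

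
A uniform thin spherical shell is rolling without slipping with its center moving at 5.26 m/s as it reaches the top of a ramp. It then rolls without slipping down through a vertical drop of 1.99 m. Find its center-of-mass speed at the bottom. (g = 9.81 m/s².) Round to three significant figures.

With I = (2/3)MR², the ratio k = I/(MR²) is 2/3.
Since it rolls without slipping, ω = v/R and KE = ½Mv² + ½Iω² = ½(1+k)Mv² = (5/6)Mv².
Energy conservation: (5/6)Mv₀² + Mgh = (5/6)Mv², so v² = v₀² + 2gh/(1+k).
v = √(5.26² + 2×9.81×1.99/1.667) = √51.09 ≈ 7.15 m/s.

v ≈ 7.15 m/s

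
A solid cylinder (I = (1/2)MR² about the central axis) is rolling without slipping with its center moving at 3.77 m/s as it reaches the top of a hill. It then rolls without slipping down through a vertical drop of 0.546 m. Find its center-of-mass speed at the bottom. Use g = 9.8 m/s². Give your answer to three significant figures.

With I = (1/2)MR², the ratio k = I/(MR²) is 0.5.
The rolling condition ω = v/R makes the rotational term ½I(v/R)² = ½kMv², so KE_total = ½(1+k)Mv² = (3/4)Mv².
Conserving energy between top and bottom: (3/4)Mv² = (3/4)Mv₀² + Mgh, hence v² = v₀² + 2gh/(1+k).
v = √(3.77² + 2×9.8×0.546/1.5) = √21.35 ≈ 4.62 m/s.

v ≈ 4.62 m/s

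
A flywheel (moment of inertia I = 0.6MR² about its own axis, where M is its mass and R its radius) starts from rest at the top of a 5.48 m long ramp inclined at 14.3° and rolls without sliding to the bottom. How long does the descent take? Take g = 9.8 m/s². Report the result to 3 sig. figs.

t ≈ 2.69 s

The moment of inertia is 0.6MR², giving k ≡ I/(MR²) = 0.6.
Newton's second law down the slope: Mg sinθ − f = Ma. The torque equation fR = Iα (with α = a/R) gives f = kMa.
Hence a = g sinθ/(1+k) = 9.8×sin14.3°/1.6 = 1.513 m/s².
Starting from rest, L = ½at², so t = √(2L/a) = √(2×5.48/1.513) ≈ 2.69 s.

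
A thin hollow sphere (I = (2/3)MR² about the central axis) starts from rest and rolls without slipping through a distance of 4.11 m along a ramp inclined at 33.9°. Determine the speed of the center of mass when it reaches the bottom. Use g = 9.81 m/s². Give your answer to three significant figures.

v ≈ 5.19 m/s

For this body I = (2/3)MR², i.e. k = I/(MR²) = 2/3.
Rolling without slipping gives ω = v/R, so the total kinetic energy is ½Mv² + ½Iω² = ½(1+k)Mv² = (5/6)Mv².
The vertical drop is h = L sinθ = 4.11 × sin33.9° = 2.292 m.
Setting Mgh = (5/6)Mv² gives v = √(2gh/(1+k)) = √(2·9.81·2.292/1.667) ≈ 5.19 m/s.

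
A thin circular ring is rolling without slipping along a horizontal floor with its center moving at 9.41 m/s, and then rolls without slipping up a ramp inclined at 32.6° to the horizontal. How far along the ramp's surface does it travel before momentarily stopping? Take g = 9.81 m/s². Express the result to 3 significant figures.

d ≈ 16.8 m

The moment of inertia is MR², giving k ≡ I/(MR²) = 1.
Pure rolling means v = ωR; then KE = ½Mv² + ½I(v/R)² = ½(1+k)Mv² = Mv².
Setting this equal to Mgh gives the vertical rise h = (1+k)v₀²/(2g) = 2×9.41²/(2×9.81) = 9.026 m.
Along the incline, d = h/sinθ = 9.026/sin32.6° ≈ 16.8 m.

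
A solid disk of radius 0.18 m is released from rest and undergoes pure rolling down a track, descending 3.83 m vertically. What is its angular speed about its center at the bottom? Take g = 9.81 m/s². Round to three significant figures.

With I = (1/2)MR², the ratio k = I/(MR²) is 0.5.
Rolling without slipping gives ω = v/R, so the total kinetic energy is ½Mv² + ½Iω² = ½(1+k)Mv² = (3/4)Mv².
Energy conservation Mgh = ½(1+k)Mv² gives v = √(2gh/(1+k)) = √(2 × 9.81 × 3.83 / 1.5) = 7.078 m/s.
Then ω = v/R = 7.078 / 0.18 ≈ 39.3 rad/s.

ω ≈ 39.3 rad/s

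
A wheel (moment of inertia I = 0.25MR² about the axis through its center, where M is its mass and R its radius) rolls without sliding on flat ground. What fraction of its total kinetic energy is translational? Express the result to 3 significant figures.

With I = 0.25MR², the ratio k = I/(MR²) is 0.25.
With ω = v/R, KE_trans = ½Mv² and KE_rot = ½Iω² = ½kMv², so KE_total = ½(1+k)Mv².
The translational fraction is therefore 1/(1+k) = 1/1.25 ≈ 0.800.

fraction ≈ 0.800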